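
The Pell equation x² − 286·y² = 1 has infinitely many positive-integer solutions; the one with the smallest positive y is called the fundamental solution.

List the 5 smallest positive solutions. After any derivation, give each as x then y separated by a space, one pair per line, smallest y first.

561835 33222
631317134449 37330564740
709392124465745995 41947235681362578
797122648497793485067201 47134850318039357456520
895702806436806213240996001675 52964017256829337557486465822

d=286: √d = [16; 1,10,3,3,2,3,3,10,1,32] (ℓ=10, even), read p_9/q_9
a_0=16:  p_0=16·1+0=16,  q_0=16·0+1=1
…
a_2=10:  p_2=10·17+16=186,  q_2=10·1+1=11
a_3=3:  p_3=3·186+17=575,  q_3=3·11+1=34
…
a_8=10:  p_8=10·49703+15102=512132,  q_8=10·2939+893=30283
a_9=1:  p_9=1·512132+49703=561835,  q_9=1·30283+2939=33222
→ (561835, 33222).  Check: 561835²=315658567225, 286·33222²=315658567224, difference 1.
k=2:  x_2 = 561835·561835+286·33222·33222 = 631317134449,  y_2 = 561835·33222+33222·561835 = 37330564740
k=3:  x_3 = 561835·631317134449+286·33222·37330564740 = 709392124465745995,  y_3 = 561835·37330564740+33222·631317134449 = 41947235681362578
k=4:  x_4 = 561835·709392124465745995+286·33222·41947235681362578 = 797122648497793485067201,  y_4 = 561835·41947235681362578+33222·709392124465745995 = 47134850318039357456520
k=5:  x_5 = 561835·797122648497793485067201+286·33222·47134850318039357456520 = 895702806436806213240996001675,  y_5 = 561835·47134850318039357456520+33222·797122648497793485067201 = 52964017256829337557486465822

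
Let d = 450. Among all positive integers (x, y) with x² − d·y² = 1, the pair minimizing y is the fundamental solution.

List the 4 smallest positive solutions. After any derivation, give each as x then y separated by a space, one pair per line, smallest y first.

19601 924
768398401 36222648
30122754096401 1420000245972
1180872205318713601 55666849606371696

√450 → a₀=21, period (4,1,2,4,2,1,4,42); ℓ=8 even so k=7
a_0=21:  p_0=21·1+0=21,  q_0=21·0+1=1
…
a_3=2:  p_3=2·106+85=297,  q_3=2·5+4=14
…
a_5=2:  p_5=2·1294+297=2885,  q_5=2·61+14=136
a_6=1:  p_6=1·2885+1294=4179,  q_6=1·136+61=197
a_7=4:  p_7=4·4179+2885=19601,  q_7=4·197+136=924
fundamental: x₁=19601, y₁=924  (since 384199201 − 450·853776 = 1)
(x_2, y_2) = (19601·19601 + 450·924·924, 19601·924 + 924·19601) = (768398401, 36222648)
(x_3, y_3) = (19601·768398401 + 450·924·36222648, 19601·36222648 + 924·768398401) = (30122754096401, 1420000245972)
(x_4, y_4) = (19601·30122754096401 + 450·924·1420000245972, 19601·1420000245972 + 924·30122754096401) = (1180872205318713601, 55666849606371696)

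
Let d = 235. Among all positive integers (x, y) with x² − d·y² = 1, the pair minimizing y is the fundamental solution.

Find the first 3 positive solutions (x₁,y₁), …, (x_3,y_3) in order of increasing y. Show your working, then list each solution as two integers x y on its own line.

46 3
4231 276
389206 25389

d=235: √d = [15; 3,30] (ℓ=2, even), read p_1/q_1
a_0=15:  p_0=15·1+0=15,  q_0=15·0+1=1
a_1=3:  p_1=3·15+1=46,  q_1=3·1+0=3
→ (46, 3).  Check: 46²=2116, 235·3²=2115, difference 1.
(46+3√235)^2 = 4231 + 276√235
(46+3√235)^3 = 389206 + 25389√235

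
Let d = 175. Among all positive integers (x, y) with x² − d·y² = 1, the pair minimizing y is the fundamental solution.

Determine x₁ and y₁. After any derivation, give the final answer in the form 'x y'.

√175 = [13; 4,2,1,2,4,26, …], period ℓ=6 (even) → k=5
a_0=13:  p_0=13·1+0=13,  q_0=13·0+1=1
a_1=4:  p_1=4·13+1=53,  q_1=4·1+0=4
a_2=2:  p_2=2·53+13=119,  q_2=2·4+1=9
…
a_4=2:  p_4=2·172+119=463,  q_4=2·13+9=35
a_5=4:  p_5=4·463+172=2024,  q_5=4·35+13=153
→ (2024, 153).  Check: 2024²=4096576, 175·153²=4096575, difference 1.

2024 153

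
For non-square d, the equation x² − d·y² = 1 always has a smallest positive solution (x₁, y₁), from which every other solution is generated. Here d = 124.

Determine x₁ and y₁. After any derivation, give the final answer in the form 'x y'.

4620799 414960

√124 → a₀=11, period (7,2,1,1,1,…,2,7,22); ℓ=16 even so k=15
step 0: (11, 1)  from 11·(1,0) + (0,1)
…
step 6: (2383, 214)  from 3·(657,59) + (412,37)
step 7: (3040, 273)  from 1·(2383,214) + (657,59)
…
step 9: (17583, 1579)  from 1·(14543,1306) + (3040,273)
…
step 12: (152167, 13665)  from 1·(84875,7622) + (67292,6043)
step 13: (237042, 21287)  from 1·(152167,13665) + (84875,7622)
step 14: (626251, 56239)  from 2·(237042,21287) + (152167,13665)
step 15: (4620799, 414960)  from 7·(626251,56239) + (237042,21287)
(x₁, y₁) = (4620799, 414960);  4620799² − 124·414960² = 1 ✓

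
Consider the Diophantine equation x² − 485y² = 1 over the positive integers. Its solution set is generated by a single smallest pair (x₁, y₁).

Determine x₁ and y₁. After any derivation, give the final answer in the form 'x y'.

969 44

√485 → a₀=22, period (44); ℓ=1 odd so k=1
step 0: (22, 1)  from 22·(1,0) + (0,1)
step 1: (969, 44)  from 44·(22,1) + (1,0)
(x₁, y₁) = (969, 44);  969² − 485·44² = 1 ✓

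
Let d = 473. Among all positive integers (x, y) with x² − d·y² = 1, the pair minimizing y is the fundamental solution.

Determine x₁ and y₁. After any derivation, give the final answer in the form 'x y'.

87 4

[21; 1,2,1,42] for √473; ℓ=4 ⇒ convergent index 3
step 0: (21, 1)  from 21·(1,0) + (0,1)
step 1: (22, 1)  from 1·(21,1) + (1,0)
step 2: (65, 3)  from 2·(22,1) + (21,1)
step 3: (87, 4)  from 1·(65,3) + (22,1)
fundamental: x₁=87, y₁=4  (since 7569 − 473·16 = 1)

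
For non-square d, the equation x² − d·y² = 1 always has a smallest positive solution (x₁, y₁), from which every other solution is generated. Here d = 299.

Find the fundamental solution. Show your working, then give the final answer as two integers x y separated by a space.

√299 → a₀=17, period (3,2,3,34); ℓ=4 even so k=3
k=0  a_k=17  p_k/q_k = 17/1
k=1  a_k=3  p_k/q_k = 52/3
k=2  a_k=2  p_k/q_k = 121/7
k=3  a_k=3  p_k/q_k = 415/24
fundamental: x₁=415, y₁=24  (since 172225 − 299·576 = 1)

415 24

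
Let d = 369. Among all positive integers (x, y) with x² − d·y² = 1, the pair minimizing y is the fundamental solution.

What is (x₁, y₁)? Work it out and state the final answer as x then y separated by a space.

8396801 437120

√369 → a₀=19, period (4,1,3,2,7,4,7,2,3,1,4,38); ℓ=12 even so k=11
a_0=19:  p_0=19·1+0=19,  q_0=19·0+1=1
a_1=4:  p_1=4·19+1=77,  q_1=4·1+0=4
…
a_3=3:  p_3=3·96+77=365,  q_3=3·5+4=19
…
a_5=7:  p_5=7·826+365=6147,  q_5=7·43+19=320
a_6=4:  p_6=4·6147+826=25414,  q_6=4·320+43=1323
…
a_8=2:  p_8=2·184045+25414=393504,  q_8=2·9581+1323=20485
a_9=3:  p_9=3·393504+184045=1364557,  q_9=3·20485+9581=71036
a_10=1:  p_10=1·1364557+393504=1758061,  q_10=1·71036+20485=91521
a_11=4:  p_11=4·1758061+1364557=8396801,  q_11=4·91521+71036=437120
→ (8396801, 437120).  Check: 8396801²=70506267033601, 369·437120²=70506267033600, difference 1.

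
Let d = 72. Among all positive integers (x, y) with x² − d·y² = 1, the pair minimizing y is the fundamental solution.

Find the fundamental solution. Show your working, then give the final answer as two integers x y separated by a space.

[8; 2,16] for √72; ℓ=2 ⇒ convergent index 1
step 0: (8, 1)  from 8·(1,0) + (0,1)
step 1: (17, 2)  from 2·(8,1) + (1,0)
(x₁, y₁) = (17, 2);  17² − 72·2² = 1 ✓

17 2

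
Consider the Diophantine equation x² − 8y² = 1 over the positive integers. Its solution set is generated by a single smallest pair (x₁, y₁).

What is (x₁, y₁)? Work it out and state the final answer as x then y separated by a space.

3 1

[2; 1,4] for √8; ℓ=2 ⇒ convergent index 1
step 0: (2, 1)  from 2·(1,0) + (0,1)
step 1: (3, 1)  from 1·(2,1) + (1,0)
fundamental: x₁=3, y₁=1  (since 9 − 8·1 = 1)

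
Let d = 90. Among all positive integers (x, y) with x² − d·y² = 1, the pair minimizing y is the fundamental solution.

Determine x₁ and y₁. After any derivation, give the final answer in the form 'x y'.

√90 = [9; 2,18, …], period ℓ=2 (even) → k=1
a_0=9:  p_0=9·1+0=9,  q_0=9·0+1=1
a_1=2:  p_1=2·9+1=19,  q_1=2·1+0=2
→ (19, 2).  Check: 19²=361, 90·2²=360, difference 1.

19 2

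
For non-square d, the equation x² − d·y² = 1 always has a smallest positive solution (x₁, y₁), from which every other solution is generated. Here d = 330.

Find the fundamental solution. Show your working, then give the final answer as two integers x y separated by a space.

√330 = [18; 6,36, …], period ℓ=2 (even) → k=1
k=0  a_k=18  p_k/q_k = 18/1
k=1  a_k=6  p_k/q_k = 109/6
→ (109, 6).  Check: 109²=11881, 330·6²=11880, difference 1.

109 6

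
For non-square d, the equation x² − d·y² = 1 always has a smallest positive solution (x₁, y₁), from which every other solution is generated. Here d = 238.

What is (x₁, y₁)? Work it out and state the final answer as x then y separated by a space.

11663 756

[15; 2,2,1,14,1,2,2,30] for √238; ℓ=8 ⇒ convergent index 7
k=0  a_k=15  p_k/q_k = 15/1
k=1  a_k=2  p_k/q_k = 31/2
k=2  a_k=2  p_k/q_k = 77/5
k=3  a_k=1  p_k/q_k = 108/7
k=4  a_k=14  p_k/q_k = 1589/103
k=5  a_k=1  p_k/q_k = 1697/110
k=6  a_k=2  p_k/q_k = 4983/323
k=7  a_k=2  p_k/q_k = 11663/756
→ (11663, 756).  Check: 11663²=136025569, 238·756²=136025568, difference 1.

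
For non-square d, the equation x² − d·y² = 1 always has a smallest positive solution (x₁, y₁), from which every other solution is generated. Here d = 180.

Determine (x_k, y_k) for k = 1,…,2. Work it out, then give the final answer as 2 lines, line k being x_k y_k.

161 12
51841 3864

d=180: √d = [13; 2,2,2,26] (ℓ=4, even), read p_3/q_3
k=0  a_k=13  p_k/q_k = 13/1
…
k=2  a_k=2  p_k/q_k = 67/5
k=3  a_k=2  p_k/q_k = 161/12
→ (161, 12).  Check: 161²=25921, 180·12²=25920, difference 1.
k=2:  x_2 = 161·161+180·12·12 = 51841,  y_2 = 161·12+12·161 = 3864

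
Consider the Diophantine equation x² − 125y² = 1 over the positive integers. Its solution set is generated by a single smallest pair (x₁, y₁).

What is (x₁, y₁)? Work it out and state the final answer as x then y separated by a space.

930249 83204

√125 → a₀=11, period (5,1,1,5,22); ℓ=5 odd so k=9
a_0=11:  p_0=11·1+0=11,  q_0=11·0+1=1
a_1=5:  p_1=5·11+1=56,  q_1=5·1+0=5
…
a_3=1:  p_3=1·67+56=123,  q_3=1·6+5=11
…
a_6=5:  p_6=5·15127+682=76317,  q_6=5·1353+61=6826
a_7=1:  p_7=1·76317+15127=91444,  q_7=1·6826+1353=8179
a_8=1:  p_8=1·91444+76317=167761,  q_8=1·8179+6826=15005
a_9=5:  p_9=5·167761+91444=930249,  q_9=5·15005+8179=83204
→ (930249, 83204).  Check: 930249²=865363202001, 125·83204²=865363202000, difference 1.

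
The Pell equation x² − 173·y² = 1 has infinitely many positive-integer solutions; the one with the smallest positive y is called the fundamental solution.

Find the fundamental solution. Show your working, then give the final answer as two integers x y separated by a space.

√173 = [13; 6,1,1,6,26, …], period ℓ=5 (odd) → k=9
i=0: a=13 ⇒ p=13, q=1
…
i=2: a=1 ⇒ p=92, q=7
…
i=7: a=1 ⇒ p=205791, q=15646
i=8: a=1 ⇒ p=382343, q=29069
i=9: a=6 ⇒ p=2499849, q=190060
fundamental: x₁=2499849, y₁=190060  (since 6249245022801 − 173·36122803600 = 1)

2499849 190060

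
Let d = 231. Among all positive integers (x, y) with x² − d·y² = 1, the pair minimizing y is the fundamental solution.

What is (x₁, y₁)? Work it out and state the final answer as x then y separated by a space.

76 5

d=231: √d = [15; 5,30] (ℓ=2, even), read p_1/q_1
k=0  a_k=15  p_k/q_k = 15/1
k=1  a_k=5  p_k/q_k = 76/5
(x₁, y₁) = (76, 5);  76² − 231·5² = 1 ✓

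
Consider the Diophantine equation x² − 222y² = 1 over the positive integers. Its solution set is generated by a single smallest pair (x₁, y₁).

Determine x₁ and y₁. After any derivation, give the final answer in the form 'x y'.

[14; 1,8,1,28] for √222; ℓ=4 ⇒ convergent index 3
i=0: a=14 ⇒ p=14, q=1
…
i=2: a=8 ⇒ p=134, q=9
i=3: a=1 ⇒ p=149, q=10
(x₁, y₁) = (149, 10);  149² − 222·10² = 1 ✓

149 10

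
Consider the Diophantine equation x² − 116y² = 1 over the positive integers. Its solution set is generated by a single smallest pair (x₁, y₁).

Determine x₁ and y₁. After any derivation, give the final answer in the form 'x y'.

√116 → a₀=10, period (1,3,2,1,4,1,2,3,1,20); ℓ=10 even so k=9
a_0=10:  p_0=10·1+0=10,  q_0=10·0+1=1
…
a_4=1:  p_4=1·97+43=140,  q_4=1·9+4=13
…
a_8=3:  p_8=3·2251+797=7550,  q_8=3·209+74=701
a_9=1:  p_9=1·7550+2251=9801,  q_9=1·701+209=910
(x₁, y₁) = (9801, 910);  9801² − 116·910² = 1 ✓

9801 910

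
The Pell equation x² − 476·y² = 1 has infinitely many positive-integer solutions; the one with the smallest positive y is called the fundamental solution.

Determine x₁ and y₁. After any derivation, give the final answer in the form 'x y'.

√476 → a₀=21, period (1,4,2,10,2,4,1,42); ℓ=8 even so k=7
k=0  a_k=21  p_k/q_k = 21/1
…
k=2  a_k=4  p_k/q_k = 109/5
…
k=6  a_k=4  p_k/q_k = 23541/1079
k=7  a_k=1  p_k/q_k = 28799/1320
(x₁, y₁) = (28799, 1320);  28799² − 476·1320² = 1 ✓

28799 1320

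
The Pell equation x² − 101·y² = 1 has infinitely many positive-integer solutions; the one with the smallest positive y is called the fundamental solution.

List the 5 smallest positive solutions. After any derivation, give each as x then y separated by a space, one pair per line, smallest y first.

201 20
80801 8040
32481801 3232060
13057603201 1299280080
5249124005001 522307360100

[10; 20] for √101; ℓ=1 ⇒ convergent index 1
i=0: a=10 ⇒ p=10, q=1
i=1: a=20 ⇒ p=201, q=20
(x₁, y₁) = (201, 20);  201² − 101·20² = 1 ✓
n=2: (201,20)∘(201,20) = (201·201+101·20·20, 201·20+20·201) = (80801,8040)
n=3: (80801,8040)∘(201,20) = (201·80801+101·20·8040, 201·8040+20·80801) = (32481801,3232060)
n=4: (32481801,3232060)∘(201,20) = (201·32481801+101·20·3232060, 201·3232060+20·32481801) = (13057603201,1299280080)
n=5: (13057603201,1299280080)∘(201,20) = (201·13057603201+101·20·1299280080, 201·1299280080+20·13057603201) = (5249124005001,522307360100)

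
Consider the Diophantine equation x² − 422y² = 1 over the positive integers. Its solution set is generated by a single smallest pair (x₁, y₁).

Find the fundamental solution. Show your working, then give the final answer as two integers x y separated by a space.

7022501 341850

d=422: √d = [20; 1,1,5,2,1,…,1,1,40] (ℓ=14, even), read p_13/q_13
i=0: a=20 ⇒ p=20, q=1
i=1: a=1 ⇒ p=21, q=1
…
i=4: a=2 ⇒ p=493, q=24
…
i=7: a=20 ⇒ p=53719, q=2615
i=8: a=3 ⇒ p=163807, q=7974
…
i=10: a=2 ⇒ p=598859, q=29152
…
i=12: a=1 ⇒ p=3810680, q=185501
i=13: a=1 ⇒ p=7022501, q=341850
fundamental: x₁=7022501, y₁=341850  (since 49315520295001 − 422·116861422500 = 1)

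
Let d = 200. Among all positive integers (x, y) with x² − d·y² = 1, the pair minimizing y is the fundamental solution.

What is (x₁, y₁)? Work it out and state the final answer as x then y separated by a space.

99 7

[14; 7,28] for √200; ℓ=2 ⇒ convergent index 1
step 0: (14, 1)  from 14·(1,0) + (0,1)
step 1: (99, 7)  from 7·(14,1) + (1,0)
fundamental: x₁=99, y₁=7  (since 9801 − 200·49 = 1)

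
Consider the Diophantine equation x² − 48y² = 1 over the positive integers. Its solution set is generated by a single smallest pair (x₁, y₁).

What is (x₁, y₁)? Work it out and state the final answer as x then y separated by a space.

[6; 1,12] for √48; ℓ=2 ⇒ convergent index 1
a_0=6:  p_0=6·1+0=6,  q_0=6·0+1=1
a_1=1:  p_1=1·6+1=7,  q_1=1·1+0=1
→ (7, 1).  Check: 7²=49, 48·1²=48, difference 1.

7 1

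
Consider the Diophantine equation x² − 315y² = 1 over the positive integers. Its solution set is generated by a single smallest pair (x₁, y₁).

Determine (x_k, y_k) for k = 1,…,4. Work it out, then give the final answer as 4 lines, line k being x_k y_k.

d=315: √d = [17; 1,2,1,34] (ℓ=4, even), read p_3/q_3
k=0  a_k=17  p_k/q_k = 17/1
…
k=2  a_k=2  p_k/q_k = 53/3
k=3  a_k=1  p_k/q_k = 71/4
fundamental: x₁=71, y₁=4  (since 5041 − 315·16 = 1)
(x_2, y_2) = (71·71 + 315·4·4, 71·4 + 4·71) = (10081, 568)
(x_3, y_3) = (71·10081 + 315·4·568, 71·568 + 4·10081) = (1431431, 80652)
(x_4, y_4) = (71·1431431 + 315·4·80652, 71·80652 + 4·1431431) = (203253121, 11452016)

71 4
10081 568
1431431 80652
203253121 11452016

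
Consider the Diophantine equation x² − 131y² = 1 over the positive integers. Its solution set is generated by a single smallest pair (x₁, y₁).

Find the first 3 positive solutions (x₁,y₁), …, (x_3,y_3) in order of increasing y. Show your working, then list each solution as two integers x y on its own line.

10610 927
225144199 19670940
4777559892170 417417345873

d=131: √d = [11; 2,4,11,4,2,22] (ℓ=6, even), read p_5/q_5
i=0: a=11 ⇒ p=11, q=1
i=1: a=2 ⇒ p=23, q=2
i=2: a=4 ⇒ p=103, q=9
…
i=4: a=4 ⇒ p=4727, q=413
i=5: a=2 ⇒ p=10610, q=927
fundamental: x₁=10610, y₁=927  (since 112572100 − 131·859329 = 1)
k=2:  x_2 = 10610·10610+131·927·927 = 225144199,  y_2 = 10610·927+927·10610 = 19670940
k=3:  x_3 = 10610·225144199+131·927·19670940 = 4777559892170,  y_3 = 10610·19670940+927·225144199 = 417417345873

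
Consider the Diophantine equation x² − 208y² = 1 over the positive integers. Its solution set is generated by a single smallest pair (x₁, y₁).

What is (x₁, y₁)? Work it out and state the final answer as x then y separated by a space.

√208 = [14; 2,2,1,2,2,28, …], period ℓ=6 (even) → k=5
a_0=14:  p_0=14·1+0=14,  q_0=14·0+1=1
a_1=2:  p_1=2·14+1=29,  q_1=2·1+0=2
a_2=2:  p_2=2·29+14=72,  q_2=2·2+1=5
…
a_4=2:  p_4=2·101+72=274,  q_4=2·7+5=19
a_5=2:  p_5=2·274+101=649,  q_5=2·19+7=45
(x₁, y₁) = (649, 45);  649² − 208·45² = 1 ✓

649 45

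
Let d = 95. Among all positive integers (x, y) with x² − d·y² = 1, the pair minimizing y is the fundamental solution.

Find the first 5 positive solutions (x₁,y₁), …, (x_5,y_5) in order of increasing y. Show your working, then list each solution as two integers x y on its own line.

√95 → a₀=9, period (1,2,1,18); ℓ=4 even so k=3
i=0: a=9 ⇒ p=9, q=1
…
i=2: a=2 ⇒ p=29, q=3
i=3: a=1 ⇒ p=39, q=4
(x₁, y₁) = (39, 4);  39² − 95·4² = 1 ✓
k=2:  x_2 = 39·39+95·4·4 = 3041,  y_2 = 39·4+4·39 = 312
k=3:  x_3 = 39·3041+95·4·312 = 237159,  y_3 = 39·312+4·3041 = 24332
k=4:  x_4 = 39·237159+95·4·24332 = 18495361,  y_4 = 39·24332+4·237159 = 1897584
k=5:  x_5 = 39·18495361+95·4·1897584 = 1442400999,  y_5 = 39·1897584+4·18495361 = 147987220

39 4
3041 312
237159 24332
18495361 1897584
1442400999 147987220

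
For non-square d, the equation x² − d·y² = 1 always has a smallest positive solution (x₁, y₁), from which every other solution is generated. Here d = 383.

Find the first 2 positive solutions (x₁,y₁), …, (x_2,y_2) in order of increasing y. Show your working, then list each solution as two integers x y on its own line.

18768 959
704475647 35997024

d=383: √d = [19; 1,1,3,19,3,1,1,38] (ℓ=8, even), read p_7/q_7
a_0=19:  p_0=19·1+0=19,  q_0=19·0+1=1
a_1=1:  p_1=1·19+1=20,  q_1=1·1+0=1
…
a_3=3:  p_3=3·39+20=137,  q_3=3·2+1=7
a_4=19:  p_4=19·137+39=2642,  q_4=19·7+2=135
a_5=3:  p_5=3·2642+137=8063,  q_5=3·135+7=412
a_6=1:  p_6=1·8063+2642=10705,  q_6=1·412+135=547
a_7=1:  p_7=1·10705+8063=18768,  q_7=1·547+412=959
→ (18768, 959).  Check: 18768²=352237824, 383·959²=352237823, difference 1.
(18768+959√383)^2 = 704475647 + 35997024√383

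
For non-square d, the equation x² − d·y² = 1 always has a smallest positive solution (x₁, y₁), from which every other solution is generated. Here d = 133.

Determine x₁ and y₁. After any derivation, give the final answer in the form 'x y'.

[11; 1,1,7,5,1,…,1,1,22] for √133; ℓ=16 ⇒ convergent index 15
i=0: a=11 ⇒ p=11, q=1
…
i=2: a=1 ⇒ p=23, q=2
…
i=14: a=1 ⇒ p=1378591, q=119539
i=15: a=1 ⇒ p=2588599, q=224460
→ (2588599, 224460).  Check: 2588599²=6700844782801, 133·224460²=6700844782800, difference 1.

2588599 224460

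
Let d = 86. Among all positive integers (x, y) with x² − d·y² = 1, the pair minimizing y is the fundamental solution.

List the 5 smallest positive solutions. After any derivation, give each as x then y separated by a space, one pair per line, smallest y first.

√86 = [9; 3,1,1,1,8,1,1,1,3,18, …], period ℓ=10 (even) → k=9
k=0  a_k=9  p_k/q_k = 9/1
k=1  a_k=3  p_k/q_k = 28/3
…
k=8  a_k=1  p_k/q_k = 2847/307
k=9  a_k=3  p_k/q_k = 10405/1122
→ (10405, 1122).  Check: 10405²=108264025, 86·1122²=108264024, difference 1.
(10405+1122√86)^2 = 216528049 + 23348820√86
(10405+1122√86)^3 = 4505948689285 + 485888943078√86
(10405+1122√86)^4 = 93768792007492801 + 10111348882104360√86
(10405+1122√86)^5 = 1951328557169976499525 + 210417169750702788522√86

10405 1122
216528049 23348820
4505948689285 485888943078
93768792007492801 10111348882104360
1951328557169976499525 210417169750702788522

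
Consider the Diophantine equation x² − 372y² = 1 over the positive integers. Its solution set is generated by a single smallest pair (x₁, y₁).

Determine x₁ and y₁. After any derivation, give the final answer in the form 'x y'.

12151 630

√372 → a₀=19, period (3,2,12,2,3,38); ℓ=6 even so k=5
step 0: (19, 1)  from 19·(1,0) + (0,1)
…
step 2: (135, 7)  from 2·(58,3) + (19,1)
…
step 4: (3491, 181)  from 2·(1678,87) + (135,7)
step 5: (12151, 630)  from 3·(3491,181) + (1678,87)
(x₁, y₁) = (12151, 630);  12151² − 372·630² = 1 ✓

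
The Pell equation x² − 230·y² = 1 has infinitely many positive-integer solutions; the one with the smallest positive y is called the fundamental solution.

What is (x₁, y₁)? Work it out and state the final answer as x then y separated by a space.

d=230: √d = [15; 6,30] (ℓ=2, even), read p_1/q_1
i=0: a=15 ⇒ p=15, q=1
i=1: a=6 ⇒ p=91, q=6
fundamental: x₁=91, y₁=6  (since 8281 − 230·36 = 1)

91 6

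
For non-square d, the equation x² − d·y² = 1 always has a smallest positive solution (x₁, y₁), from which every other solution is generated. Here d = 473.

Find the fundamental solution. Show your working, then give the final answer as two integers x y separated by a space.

87 4

[21; 1,2,1,42] for √473; ℓ=4 ⇒ convergent index 3
k=0  a_k=21  p_k/q_k = 21/1
…
k=2  a_k=2  p_k/q_k = 65/3
k=3  a_k=1  p_k/q_k = 87/4
fundamental: x₁=87, y₁=4  (since 7569 − 473·16 = 1)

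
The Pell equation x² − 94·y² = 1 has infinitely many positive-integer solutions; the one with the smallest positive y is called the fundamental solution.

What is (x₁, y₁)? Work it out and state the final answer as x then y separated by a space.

√94 → a₀=9, period (1,2,3,1,1,…,2,1,18); ℓ=16 even so k=15
step 0: (9, 1)  from 9·(1,0) + (0,1)
…
step 2: (29, 3)  from 2·(10,1) + (9,1)
…
step 4: (126, 13)  from 1·(97,10) + (29,3)
step 5: (223, 23)  from 1·(126,13) + (97,10)
step 6: (1241, 128)  from 5·(223,23) + (126,13)
step 7: (1464, 151)  from 1·(1241,128) + (223,23)
…
step 9: (14417, 1487)  from 1·(12953,1336) + (1464,151)
step 10: (85038, 8771)  from 5·(14417,1487) + (12953,1336)
…
step 12: (184493, 19029)  from 1·(99455,10258) + (85038,8771)
step 13: (652934, 67345)  from 3·(184493,19029) + (99455,10258)
step 14: (1490361, 153719)  from 2·(652934,67345) + (184493,19029)
step 15: (2143295, 221064)  from 1·(1490361,153719) + (652934,67345)
(x₁, y₁) = (2143295, 221064);  2143295² − 94·221064² = 1 ✓

2143295 221064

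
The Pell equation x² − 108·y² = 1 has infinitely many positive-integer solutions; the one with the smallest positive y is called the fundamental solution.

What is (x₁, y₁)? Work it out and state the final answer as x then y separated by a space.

1351 130

d=108: √d = [10; 2,1,1,4,1,1,2,20] (ℓ=8, even), read p_7/q_7
i=0: a=10 ⇒ p=10, q=1
i=1: a=2 ⇒ p=21, q=2
i=2: a=1 ⇒ p=31, q=3
…
i=6: a=1 ⇒ p=530, q=51
i=7: a=2 ⇒ p=1351, q=130
fundamental: x₁=1351, y₁=130  (since 1825201 − 108·16900 = 1)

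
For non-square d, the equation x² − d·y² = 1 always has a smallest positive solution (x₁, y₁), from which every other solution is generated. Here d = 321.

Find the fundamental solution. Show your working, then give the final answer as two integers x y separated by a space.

215 12

√321 → a₀=17, period (1,10,1,34); ℓ=4 even so k=3
k=0  a_k=17  p_k/q_k = 17/1
k=1  a_k=1  p_k/q_k = 18/1
k=2  a_k=10  p_k/q_k = 197/11
k=3  a_k=1  p_k/q_k = 215/12
(x₁, y₁) = (215, 12);  215² − 321·12² = 1 ✓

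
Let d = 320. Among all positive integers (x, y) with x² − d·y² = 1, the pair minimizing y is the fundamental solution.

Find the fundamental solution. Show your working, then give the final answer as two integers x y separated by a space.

161 9

d=320: √d = [17; 1,7,1,34] (ℓ=4, even), read p_3/q_3
step 0: (17, 1)  from 17·(1,0) + (0,1)
…
step 2: (143, 8)  from 7·(18,1) + (17,1)
step 3: (161, 9)  from 1·(143,8) + (18,1)
→ (161, 9).  Check: 161²=25921, 320·9²=25920, difference 1.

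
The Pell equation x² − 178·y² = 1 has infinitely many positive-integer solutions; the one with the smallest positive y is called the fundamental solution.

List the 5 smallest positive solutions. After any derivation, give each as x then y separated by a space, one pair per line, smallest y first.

1601 120
5126401 384240
16414734401 1230336360
52559974425601 3939536640480
168297021696040001 12614395092480600

√178 → a₀=13, period (2,1,12,1,2,26); ℓ=6 even so k=5
k=0  a_k=13  p_k/q_k = 13/1
k=1  a_k=2  p_k/q_k = 27/2
k=2  a_k=1  p_k/q_k = 40/3
k=3  a_k=12  p_k/q_k = 507/38
k=4  a_k=1  p_k/q_k = 547/41
k=5  a_k=2  p_k/q_k = 1601/120
fundamental: x₁=1601, y₁=120  (since 2563201 − 178·14400 = 1)
k=2:  x_2 = 1601·1601+178·120·120 = 5126401,  y_2 = 1601·120+120·1601 = 384240
k=3:  x_3 = 1601·5126401+178·120·384240 = 16414734401,  y_3 = 1601·384240+120·5126401 = 1230336360
k=4:  x_4 = 1601·16414734401+178·120·1230336360 = 52559974425601,  y_4 = 1601·1230336360+120·16414734401 = 3939536640480
k=5:  x_5 = 1601·52559974425601+178·120·3939536640480 = 168297021696040001,  y_5 = 1601·3939536640480+120·52559974425601 = 12614395092480600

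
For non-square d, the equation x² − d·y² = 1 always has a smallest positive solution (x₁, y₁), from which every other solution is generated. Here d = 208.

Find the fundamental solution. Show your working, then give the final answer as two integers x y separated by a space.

649 45

√208 → a₀=14, period (2,2,1,2,2,28); ℓ=6 even so k=5
step 0: (14, 1)  from 14·(1,0) + (0,1)
step 1: (29, 2)  from 2·(14,1) + (1,0)
step 2: (72, 5)  from 2·(29,2) + (14,1)
…
step 4: (274, 19)  from 2·(101,7) + (72,5)
step 5: (649, 45)  from 2·(274,19) + (101,7)
→ (649, 45).  Check: 649²=421201, 208·45²=421200, difference 1.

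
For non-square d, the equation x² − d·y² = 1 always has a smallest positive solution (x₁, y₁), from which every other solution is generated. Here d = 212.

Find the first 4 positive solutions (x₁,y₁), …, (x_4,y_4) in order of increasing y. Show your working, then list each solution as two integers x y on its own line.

66249 4550
8777860001 602865900
1163048894346249 79878526013650
154101652394311440001 10583744939153731800

[14; 1,1,3,1,1,…,1,1,28] for √212; ℓ=14 ⇒ convergent index 13
a_0=14:  p_0=14·1+0=14,  q_0=14·0+1=1
…
a_5=1:  p_5=1·131+102=233,  q_5=1·9+7=16
…
a_12=1:  p_12=1·29135+7979=37114,  q_12=1·2001+548=2549
a_13=1:  p_13=1·37114+29135=66249,  q_13=1·2549+2001=4550
fundamental: x₁=66249, y₁=4550  (since 4388930001 − 212·20702500 = 1)
k=2:  x_2 = 66249·66249+212·4550·4550 = 8777860001,  y_2 = 66249·4550+4550·66249 = 602865900
k=3:  x_3 = 66249·8777860001+212·4550·602865900 = 1163048894346249,  y_3 = 66249·602865900+4550·8777860001 = 79878526013650
k=4:  x_4 = 66249·1163048894346249+212·4550·79878526013650 = 154101652394311440001,  y_4 = 66249·79878526013650+4550·1163048894346249 = 10583744939153731800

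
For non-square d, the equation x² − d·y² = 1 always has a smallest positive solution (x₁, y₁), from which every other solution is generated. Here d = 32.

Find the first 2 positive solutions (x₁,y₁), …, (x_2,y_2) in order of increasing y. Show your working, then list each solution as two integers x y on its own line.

d=32: √d = [5; 1,1,1,10] (ℓ=4, even), read p_3/q_3
step 0: (5, 1)  from 5·(1,0) + (0,1)
step 1: (6, 1)  from 1·(5,1) + (1,0)
step 2: (11, 2)  from 1·(6,1) + (5,1)
step 3: (17, 3)  from 1·(11,2) + (6,1)
→ (17, 3).  Check: 17²=289, 32·3²=288, difference 1.
(x_2, y_2) = (17·17 + 32·3·3, 17·3 + 3·17) = (577, 102)

17 3
577 102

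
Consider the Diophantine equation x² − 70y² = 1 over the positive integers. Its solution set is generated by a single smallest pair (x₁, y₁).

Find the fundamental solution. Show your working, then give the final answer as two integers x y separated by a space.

251 30

d=70: √d = [8; 2,1,2,1,2,16] (ℓ=6, even), read p_5/q_5
a_0=8:  p_0=8·1+0=8,  q_0=8·0+1=1
a_1=2:  p_1=2·8+1=17,  q_1=2·1+0=2
…
a_3=2:  p_3=2·25+17=67,  q_3=2·3+2=8
a_4=1:  p_4=1·67+25=92,  q_4=1·8+3=11
a_5=2:  p_5=2·92+67=251,  q_5=2·11+8=30
(x₁, y₁) = (251, 30);  251² − 70·30² = 1 ✓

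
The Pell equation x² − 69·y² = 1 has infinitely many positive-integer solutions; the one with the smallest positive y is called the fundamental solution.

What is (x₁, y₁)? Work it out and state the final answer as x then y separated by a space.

7775 936

[8; 3,3,1,4,1,3,3,16] for √69; ℓ=8 ⇒ convergent index 7
step 0: (8, 1)  from 8·(1,0) + (0,1)
step 1: (25, 3)  from 3·(8,1) + (1,0)
step 2: (83, 10)  from 3·(25,3) + (8,1)
step 3: (108, 13)  from 1·(83,10) + (25,3)
…
step 5: (623, 75)  from 1·(515,62) + (108,13)
step 6: (2384, 287)  from 3·(623,75) + (515,62)
step 7: (7775, 936)  from 3·(2384,287) + (623,75)
fundamental: x₁=7775, y₁=936  (since 60450625 − 69·876096 = 1)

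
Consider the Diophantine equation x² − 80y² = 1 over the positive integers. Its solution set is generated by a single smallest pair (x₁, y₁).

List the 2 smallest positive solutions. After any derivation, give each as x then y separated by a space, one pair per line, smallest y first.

d=80: √d = [8; 1,16] (ℓ=2, even), read p_1/q_1
k=0  a_k=8  p_k/q_k = 8/1
k=1  a_k=1  p_k/q_k = 9/1
fundamental: x₁=9, y₁=1  (since 81 − 80·1 = 1)
n=2: (9,1)∘(9,1) = (9·9+80·1·1, 9·1+1·9) = (161,18)

9 1
161 18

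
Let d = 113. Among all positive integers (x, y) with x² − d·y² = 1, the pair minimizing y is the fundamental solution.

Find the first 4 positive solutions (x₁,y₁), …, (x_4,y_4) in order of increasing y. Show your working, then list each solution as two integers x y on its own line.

1204353 113296
2900932297217 272896754976
6987493029899166849 657328051091107760
16830816386073401651890177 1583310020631184911403584

[10; 1,1,1,2,2,1,1,1,20] for √113; ℓ=9 ⇒ convergent index 17
k=0  a_k=10  p_k/q_k = 10/1
k=1  a_k=1  p_k/q_k = 11/1
k=2  a_k=1  p_k/q_k = 21/2
k=3  a_k=1  p_k/q_k = 32/3
…
k=5  a_k=2  p_k/q_k = 202/19
…
k=7  a_k=1  p_k/q_k = 489/46
…
k=11  a_k=1  p_k/q_k = 32794/3085
…
k=13  a_k=2  p_k/q_k = 131952/12413
k=14  a_k=2  p_k/q_k = 313483/29490
k=15  a_k=1  p_k/q_k = 445435/41903
k=16  a_k=1  p_k/q_k = 758918/71393
k=17  a_k=1  p_k/q_k = 1204353/113296
→ (1204353, 113296).  Check: 1204353²=1450466148609, 113·113296²=1450466148608, difference 1.
k=2:  x_2 = 1204353·1204353+113·113296·113296 = 2900932297217,  y_2 = 1204353·113296+113296·1204353 = 272896754976
k=3:  x_3 = 1204353·2900932297217+113·113296·272896754976 = 6987493029899166849,  y_3 = 1204353·272896754976+113296·2900932297217 = 657328051091107760
k=4:  x_4 = 1204353·6987493029899166849+113·113296·657328051091107760 = 16830816386073401651890177,  y_4 = 1204353·657328051091107760+113296·6987493029899166849 = 1583310020631184911403584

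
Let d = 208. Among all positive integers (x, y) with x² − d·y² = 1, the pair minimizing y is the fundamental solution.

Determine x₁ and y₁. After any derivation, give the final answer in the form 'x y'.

[14; 2,2,1,2,2,28] for √208; ℓ=6 ⇒ convergent index 5
step 0: (14, 1)  from 14·(1,0) + (0,1)
…
step 4: (274, 19)  from 2·(101,7) + (72,5)
step 5: (649, 45)  from 2·(274,19) + (101,7)
fundamental: x₁=649, y₁=45  (since 421201 − 208·2025 = 1)

649 45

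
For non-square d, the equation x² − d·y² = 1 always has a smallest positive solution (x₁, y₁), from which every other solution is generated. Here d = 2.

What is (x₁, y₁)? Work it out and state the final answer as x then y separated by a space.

√2 → a₀=1, period (2); ℓ=1 odd so k=1
k=0  a_k=1  p_k/q_k = 1/1
k=1  a_k=2  p_k/q_k = 3/2
→ (3, 2).  Check: 3²=9, 2·2²=8, difference 1.

3 2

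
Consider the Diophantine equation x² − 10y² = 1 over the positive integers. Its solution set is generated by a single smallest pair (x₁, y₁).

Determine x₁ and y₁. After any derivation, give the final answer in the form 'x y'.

√10 → a₀=3, period (6); ℓ=1 odd so k=1
a_0=3:  p_0=3·1+0=3,  q_0=3·0+1=1
a_1=6:  p_1=6·3+1=19,  q_1=6·1+0=6
→ (19, 6).  Check: 19²=361, 10·6²=360, difference 1.

19 6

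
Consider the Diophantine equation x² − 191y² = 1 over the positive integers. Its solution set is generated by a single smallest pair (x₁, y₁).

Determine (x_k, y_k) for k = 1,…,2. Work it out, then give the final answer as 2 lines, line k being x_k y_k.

[13; 1,4,1,1,3,…,4,1,26] for √191; ℓ=16 ⇒ convergent index 15
step 0: (13, 1)  from 13·(1,0) + (0,1)
…
step 2: (69, 5)  from 4·(14,1) + (13,1)
step 3: (83, 6)  from 1·(69,5) + (14,1)
…
step 5: (539, 39)  from 3·(152,11) + (83,6)
…
step 7: (2999, 217)  from 2·(1230,89) + (539,39)
step 8: (40217, 2910)  from 13·(2999,217) + (1230,89)
step 9: (83433, 6037)  from 2·(40217,2910) + (2999,217)
step 10: (207083, 14984)  from 2·(83433,6037) + (40217,2910)
step 11: (704682, 50989)  from 3·(207083,14984) + (83433,6037)
step 12: (911765, 65973)  from 1·(704682,50989) + (207083,14984)
step 13: (1616447, 116962)  from 1·(911765,65973) + (704682,50989)
step 14: (7377553, 533821)  from 4·(1616447,116962) + (911765,65973)
step 15: (8994000, 650783)  from 1·(7377553,533821) + (1616447,116962)
→ (8994000, 650783).  Check: 8994000²=80892036000000, 191·650783²=80892035999999, difference 1.
(x_2, y_2) = (8994000·8994000 + 191·650783·650783, 8994000·650783 + 650783·8994000) = (161784071999999, 11706284604000)

8994000 650783
161784071999999 11706284604000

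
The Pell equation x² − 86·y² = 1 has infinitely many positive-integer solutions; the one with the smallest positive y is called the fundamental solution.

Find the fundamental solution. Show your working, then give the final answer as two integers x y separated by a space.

10405 1122

[9; 3,1,1,1,8,1,1,1,3,18] for √86; ℓ=10 ⇒ convergent index 9
a_0=9:  p_0=9·1+0=9,  q_0=9·0+1=1
…
a_3=1:  p_3=1·37+28=65,  q_3=1·4+3=7
…
a_8=1:  p_8=1·1864+983=2847,  q_8=1·201+106=307
a_9=3:  p_9=3·2847+1864=10405,  q_9=3·307+201=1122
fundamental: x₁=10405, y₁=1122  (since 108264025 − 86·1258884 = 1)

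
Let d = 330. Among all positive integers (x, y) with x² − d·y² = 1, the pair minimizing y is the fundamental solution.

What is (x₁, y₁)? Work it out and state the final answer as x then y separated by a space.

109 6

√330 → a₀=18, period (6,36); ℓ=2 even so k=1
step 0: (18, 1)  from 18·(1,0) + (0,1)
step 1: (109, 6)  from 6·(18,1) + (1,0)
→ (109, 6).  Check: 109²=11881, 330·6²=11880, difference 1.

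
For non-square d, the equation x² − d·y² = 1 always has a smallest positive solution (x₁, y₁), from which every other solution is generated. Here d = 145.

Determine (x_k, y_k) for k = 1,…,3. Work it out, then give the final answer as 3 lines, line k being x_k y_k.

d=145: √d = [12; 24] (ℓ=1, odd), read p_1/q_1
step 0: (12, 1)  from 12·(1,0) + (0,1)
step 1: (289, 24)  from 24·(12,1) + (1,0)
(x₁, y₁) = (289, 24);  289² − 145·24² = 1 ✓
n=2: (289,24)∘(289,24) = (289·289+145·24·24, 289·24+24·289) = (167041,13872)
n=3: (167041,13872)∘(289,24) = (289·167041+145·24·13872, 289·13872+24·167041) = (96549409,8017992)

289 24
167041 13872
96549409 8017992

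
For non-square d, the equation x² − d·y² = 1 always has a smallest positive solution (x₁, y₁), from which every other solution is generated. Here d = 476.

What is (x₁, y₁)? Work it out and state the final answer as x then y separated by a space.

√476 = [21; 1,4,2,10,2,4,1,42, …], period ℓ=8 (even) → k=7
i=0: a=21 ⇒ p=21, q=1
…
i=3: a=2 ⇒ p=240, q=11
i=4: a=10 ⇒ p=2509, q=115
i=5: a=2 ⇒ p=5258, q=241
i=6: a=4 ⇒ p=23541, q=1079
i=7: a=1 ⇒ p=28799, q=1320
(x₁, y₁) = (28799, 1320);  28799² − 476·1320² = 1 ✓

28799 1320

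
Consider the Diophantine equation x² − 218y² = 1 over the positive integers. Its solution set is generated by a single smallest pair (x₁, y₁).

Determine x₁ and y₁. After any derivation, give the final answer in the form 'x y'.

126003 8534

√218 → a₀=14, period (1,3,3,1,28); ℓ=5 odd so k=9
i=0: a=14 ⇒ p=14, q=1
…
i=3: a=3 ⇒ p=192, q=13
…
i=6: a=1 ⇒ p=7471, q=506
i=7: a=3 ⇒ p=29633, q=2007
i=8: a=3 ⇒ p=96370, q=6527
i=9: a=1 ⇒ p=126003, q=8534
→ (126003, 8534).  Check: 126003²=15876756009, 218·8534²=15876756008, difference 1.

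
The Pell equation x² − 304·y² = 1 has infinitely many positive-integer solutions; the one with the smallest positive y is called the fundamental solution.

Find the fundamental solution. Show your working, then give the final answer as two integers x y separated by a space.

57799 3315

d=304: √d = [17; 2,3,2,1,1,1,1,1,2,3,2,34] (ℓ=12, even), read p_11/q_11
a_0=17:  p_0=17·1+0=17,  q_0=17·0+1=1
a_1=2:  p_1=2·17+1=35,  q_1=2·1+0=2
…
a_5=1:  p_5=1·401+279=680,  q_5=1·23+16=39
a_6=1:  p_6=1·680+401=1081,  q_6=1·39+23=62
a_7=1:  p_7=1·1081+680=1761,  q_7=1·62+39=101
a_8=1:  p_8=1·1761+1081=2842,  q_8=1·101+62=163
…
a_10=3:  p_10=3·7445+2842=25177,  q_10=3·427+163=1444
a_11=2:  p_11=2·25177+7445=57799,  q_11=2·1444+427=3315
→ (57799, 3315).  Check: 57799²=3340724401, 304·3315²=3340724400, difference 1.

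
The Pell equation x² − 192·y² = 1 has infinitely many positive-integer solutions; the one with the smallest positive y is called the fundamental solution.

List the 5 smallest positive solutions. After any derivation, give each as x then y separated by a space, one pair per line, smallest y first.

97 7
18817 1358
3650401 263445
708158977 51106972
137379191137 9914489123

[13; 1,5,1,26] for √192; ℓ=4 ⇒ convergent index 3
i=0: a=13 ⇒ p=13, q=1
i=1: a=1 ⇒ p=14, q=1
i=2: a=5 ⇒ p=83, q=6
i=3: a=1 ⇒ p=97, q=7
fundamental: x₁=97, y₁=7  (since 9409 − 192·49 = 1)
n=2: (97,7)∘(97,7) = (97·97+192·7·7, 97·7+7·97) = (18817,1358)
n=3: (18817,1358)∘(97,7) = (97·18817+192·7·1358, 97·1358+7·18817) = (3650401,263445)
n=4: (3650401,263445)∘(97,7) = (97·3650401+192·7·263445, 97·263445+7·3650401) = (708158977,51106972)
n=5: (708158977,51106972)∘(97,7) = (97·708158977+192·7·51106972, 97·51106972+7·708158977) = (137379191137,9914489123)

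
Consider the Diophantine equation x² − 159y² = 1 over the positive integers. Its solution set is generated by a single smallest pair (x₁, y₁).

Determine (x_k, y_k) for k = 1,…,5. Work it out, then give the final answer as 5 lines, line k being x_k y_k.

[12; 1,1,1,1,3,1,1,1,1,24] for √159; ℓ=10 ⇒ convergent index 9
a_0=12:  p_0=12·1+0=12,  q_0=12·0+1=1
a_1=1:  p_1=1·12+1=13,  q_1=1·1+0=1
…
a_4=1:  p_4=1·38+25=63,  q_4=1·3+2=5
…
a_8=1:  p_8=1·517+290=807,  q_8=1·41+23=64
a_9=1:  p_9=1·807+517=1324,  q_9=1·64+41=105
fundamental: x₁=1324, y₁=105  (since 1752976 − 159·11025 = 1)
n=2: (1324,105)∘(1324,105) = (1324·1324+159·105·105, 1324·105+105·1324) = (3505951,278040)
n=3: (3505951,278040)∘(1324,105) = (1324·3505951+159·105·278040, 1324·278040+105·3505951) = (9283756924,736249815)
n=4: (9283756924,736249815)∘(1324,105) = (1324·9283756924+159·105·736249815, 1324·736249815+105·9283756924) = (24583384828801,1949589232080)
n=5: (24583384828801,1949589232080)∘(1324,105) = (1324·24583384828801+159·105·1949589232080, 1324·1949589232080+105·24583384828801) = (65096793742908124,5162511550298025)

1324 105
3505951 278040
9283756924 736249815
24583384828801 1949589232080
65096793742908124 5162511550298025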